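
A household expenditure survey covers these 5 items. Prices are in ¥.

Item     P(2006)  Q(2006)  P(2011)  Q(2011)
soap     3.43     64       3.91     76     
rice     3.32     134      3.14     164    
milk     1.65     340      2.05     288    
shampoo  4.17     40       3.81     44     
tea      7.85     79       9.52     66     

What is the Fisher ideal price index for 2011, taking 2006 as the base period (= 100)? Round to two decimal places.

111.92

Laspeyres component (base-period weights):
ΣP(2011)Q(2006) = 3.91×64 + 3.14×134 + 2.05×340 + 3.81×40 + 9.52×79 = 250.24 + 420.76 + 697 + 152.4 + 752.08 = 2272.48
ΣP(2006)Q(2006) = 3.43×64 + 3.32×134 + 1.65×340 + 4.17×40 + 7.85×79 = 219.52 + 444.88 + 561 + 166.8 + 620.15 = 2012.35
L = 2272.48 / 2012.35 × 100 = 112.9267
Paasche component (current-period weights):
ΣP(2011)Q(2011) = 3.91×76 + 3.14×164 + 2.05×288 + 3.81×44 + 9.52×66 = 297.16 + 514.96 + 590.4 + 167.64 + 628.32 = 2198.48
ΣP(2006)Q(2011) = 3.43×76 + 3.32×164 + 1.65×288 + 4.17×44 + 7.85×66 = 260.68 + 544.48 + 475.2 + 183.48 + 518.1 = 1981.94
P = 2198.48 / 1981.94 × 100 = 110.9257
Fisher = √(L × P) = √(112.9267 × 110.9257) = 111.9217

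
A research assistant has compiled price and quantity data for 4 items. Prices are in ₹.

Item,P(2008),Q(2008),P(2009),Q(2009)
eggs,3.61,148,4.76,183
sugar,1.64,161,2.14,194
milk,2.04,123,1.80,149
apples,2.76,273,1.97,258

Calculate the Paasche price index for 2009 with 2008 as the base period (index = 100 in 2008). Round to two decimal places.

103.40

Paasche price index uses current-period quantities as weights.
ΣP(2009)·Q(2009) = 4.76×183 + 2.14×194 + 1.80×149 + 1.97×258 = 871.08 + 415.16 + 268.2 + 508.26 = 2062.7
ΣP(2008)·Q(2009) = 3.61×183 + 1.64×194 + 2.04×149 + 2.76×258 = 660.63 + 318.16 + 303.96 + 712.08 = 1994.83
Index = 2062.7 / 1994.83 × 100 = 103.4023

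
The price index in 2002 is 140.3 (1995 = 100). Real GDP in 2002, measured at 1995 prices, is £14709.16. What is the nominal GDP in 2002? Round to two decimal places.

20636.95

Nominal = Real × (Index/100) = 14709.16 × (140.3/100)
        = 14709.16 × 1.403 = 20636.9515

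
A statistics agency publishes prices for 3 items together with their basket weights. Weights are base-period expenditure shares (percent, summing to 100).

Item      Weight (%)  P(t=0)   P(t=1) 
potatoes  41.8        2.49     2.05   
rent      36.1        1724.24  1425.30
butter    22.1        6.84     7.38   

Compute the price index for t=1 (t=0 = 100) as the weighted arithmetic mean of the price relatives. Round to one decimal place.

88.1

potatoes: 41.8 × (2.05/2.49) = 41.8 × 0.823293 = 34.4137
rent: 36.1 × (1425.30/1724.24) = 36.1 × 0.826625 = 29.8412
butter: 22.1 × (7.38/6.84) = 22.1 × 1.078947 = 23.8447
Index = Σ wᵢ·(p₁ᵢ/p₀ᵢ) = 34.4137 + 29.8412 + 23.8447 = 88.0996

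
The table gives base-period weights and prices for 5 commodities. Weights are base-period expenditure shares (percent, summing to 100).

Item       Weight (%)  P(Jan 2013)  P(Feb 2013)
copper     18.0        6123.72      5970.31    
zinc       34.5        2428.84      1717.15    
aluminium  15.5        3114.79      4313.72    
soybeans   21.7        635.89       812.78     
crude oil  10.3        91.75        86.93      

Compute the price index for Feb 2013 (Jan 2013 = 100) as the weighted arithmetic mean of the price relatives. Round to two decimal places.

100.90

copper: 18.0 × (5970.31/6123.72) = 18.0 × 0.974948 = 17.5491
zinc: 34.5 × (1717.15/2428.84) = 34.5 × 0.706984 = 24.3909
aluminium: 15.5 × (4313.72/3114.79) = 15.5 × 1.384915 = 21.4662
soybeans: 21.7 × (812.78/635.89) = 21.7 × 1.278177 = 27.7364
crude oil: 10.3 × (86.93/91.75) = 10.3 × 0.947466 = 9.7589
Index = Σ wᵢ·(p₁ᵢ/p₀ᵢ) = 17.5491 + 24.3909 + 21.4662 + 27.7364 + 9.7589 = 100.9015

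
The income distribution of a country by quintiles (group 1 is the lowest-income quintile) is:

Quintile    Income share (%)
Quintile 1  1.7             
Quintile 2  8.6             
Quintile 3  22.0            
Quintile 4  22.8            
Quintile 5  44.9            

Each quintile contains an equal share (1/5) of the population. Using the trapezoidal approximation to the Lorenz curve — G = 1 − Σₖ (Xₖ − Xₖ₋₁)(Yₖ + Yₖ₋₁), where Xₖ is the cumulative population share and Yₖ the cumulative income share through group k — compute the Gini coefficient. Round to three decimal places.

Cumulative income shares Yₖ: 0.0170, 0.1030, 0.3230, 0.5510, 1.0000
Σ (Xₖ−Xₖ₋₁)(Yₖ+Yₖ₋₁) = (1/5)(0.0170+0.0000) + (1/5)(0.1030+0.0170) + (1/5)(0.3230+0.1030) + (1/5)(0.5510+0.3230) + (1/5)(1.0000+0.5510)
  = 0.0034 + 0.0240 + 0.0852 + 0.1748 + 0.3102 = 0.5976
G = 1 − 0.5976 = 0.4024

0.402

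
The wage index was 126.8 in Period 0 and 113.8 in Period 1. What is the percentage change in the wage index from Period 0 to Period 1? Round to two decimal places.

Change = (113.8 − 126.8) / 126.8 × 100
       = -13.0 / 126.8 × 100 = -10.2524%

-10.25%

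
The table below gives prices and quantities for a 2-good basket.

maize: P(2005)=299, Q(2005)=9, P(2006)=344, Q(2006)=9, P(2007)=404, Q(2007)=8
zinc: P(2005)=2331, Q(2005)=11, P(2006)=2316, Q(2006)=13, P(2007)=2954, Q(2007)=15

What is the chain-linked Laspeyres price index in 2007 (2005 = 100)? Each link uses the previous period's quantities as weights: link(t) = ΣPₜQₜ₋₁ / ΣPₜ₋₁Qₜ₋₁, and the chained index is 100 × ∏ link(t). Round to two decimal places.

Link 2005→2006:
ΣP(2006)Q(2005) = 344×9 + 2316×11 = 3096 + 25476 = 28572
ΣP(2005)Q(2005) = 299×9 + 2331×11 = 2691 + 25641 = 28332
link = 28572/28332 = 1.008471
Link 2006→2007:
ΣP(2007)Q(2006) = 404×9 + 2954×13 = 3636 + 38402 = 42038
ΣP(2006)Q(2006) = 344×9 + 2316×13 = 3096 + 30108 = 33204
link = 42038/33204 = 1.266052
Chained index = 100 × 1.008471 × 1.266052 = 127.6777

127.68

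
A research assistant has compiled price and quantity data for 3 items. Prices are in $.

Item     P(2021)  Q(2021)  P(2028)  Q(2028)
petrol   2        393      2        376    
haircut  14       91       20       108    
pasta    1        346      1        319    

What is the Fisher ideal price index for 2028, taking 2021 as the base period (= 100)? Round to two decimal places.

123.88

Laspeyres component (base-period weights):
ΣP(2028)Q(2021) = 2×393 + 20×91 + 1×346 = 786 + 1820 + 346 = 2952
ΣP(2021)Q(2021) = 2×393 + 14×91 + 1×346 = 786 + 1274 + 346 = 2406
L = 2952 / 2406 × 100 = 122.6933
Paasche component (current-period weights):
ΣP(2028)Q(2028) = 2×376 + 20×108 + 1×319 = 752 + 2160 + 319 = 3231
ΣP(2021)Q(2028) = 2×376 + 14×108 + 1×319 = 752 + 1512 + 319 = 2583
P = 3231 / 2583 × 100 = 125.0871
Fisher = √(L × P) = √(122.6933 × 125.0871) = 123.8844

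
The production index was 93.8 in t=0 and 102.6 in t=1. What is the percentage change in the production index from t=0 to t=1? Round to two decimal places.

Change = (102.6 − 93.8) / 93.8 × 100
       = 8.8 / 93.8 × 100 = 9.3817%

9.38%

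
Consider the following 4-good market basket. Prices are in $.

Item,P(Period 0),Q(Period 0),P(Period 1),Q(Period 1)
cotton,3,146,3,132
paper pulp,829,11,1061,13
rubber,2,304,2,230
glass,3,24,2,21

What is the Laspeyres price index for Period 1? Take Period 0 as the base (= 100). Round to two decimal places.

Laspeyres price index uses base-period quantities as weights.
ΣP(Period 1)·Q(Period 0) = 3×146 + 1061×11 + 2×304 + 2×24 = 438 + 11671 + 608 + 48 = 12765
ΣP(Period 0)·Q(Period 0) = 3×146 + 829×11 + 2×304 + 3×24 = 438 + 9119 + 608 + 72 = 10237
Index = 12765 / 10237 × 100 = 124.6947

124.69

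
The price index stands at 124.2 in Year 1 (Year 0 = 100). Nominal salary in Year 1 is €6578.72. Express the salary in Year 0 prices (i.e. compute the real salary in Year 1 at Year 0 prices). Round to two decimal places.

5296.88

Real = Nominal ÷ (Index/100) = 6578.72 ÷ (124.2/100)
     = 6578.72 ÷ 1.242 = 5296.8760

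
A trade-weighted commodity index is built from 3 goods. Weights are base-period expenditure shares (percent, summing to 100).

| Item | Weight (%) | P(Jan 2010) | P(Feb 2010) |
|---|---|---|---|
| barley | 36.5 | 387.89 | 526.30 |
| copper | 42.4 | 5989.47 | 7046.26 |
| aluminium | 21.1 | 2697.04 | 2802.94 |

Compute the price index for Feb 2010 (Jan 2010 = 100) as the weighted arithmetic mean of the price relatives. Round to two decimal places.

barley: 36.5 × (526.30/387.89) = 36.5 × 1.356828 = 49.5242
copper: 42.4 × (7046.26/5989.47) = 42.4 × 1.176441 = 49.8811
aluminium: 21.1 × (2802.94/2697.04) = 21.1 × 1.039265 = 21.9285
Index = Σ wᵢ·(p₁ᵢ/p₀ᵢ) = 49.5242 + 49.8811 + 21.9285 = 121.3338

121.33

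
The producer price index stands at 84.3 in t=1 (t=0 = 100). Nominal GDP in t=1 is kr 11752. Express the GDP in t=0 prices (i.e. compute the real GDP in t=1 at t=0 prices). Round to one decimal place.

Real = Nominal ÷ (Index/100) = 11752 ÷ (84.3/100)
     = 11752 ÷ 0.843 = 13940.6880

13940.7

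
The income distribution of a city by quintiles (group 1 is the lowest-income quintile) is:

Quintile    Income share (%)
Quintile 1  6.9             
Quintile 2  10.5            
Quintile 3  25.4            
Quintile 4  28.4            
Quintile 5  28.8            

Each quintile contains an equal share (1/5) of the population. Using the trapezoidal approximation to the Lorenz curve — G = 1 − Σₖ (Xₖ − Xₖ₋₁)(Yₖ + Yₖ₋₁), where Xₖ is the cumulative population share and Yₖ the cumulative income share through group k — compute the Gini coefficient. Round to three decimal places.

0.247

Cumulative income shares Yₖ: 0.0690, 0.1740, 0.4280, 0.7120, 1.0000
Σ (Xₖ−Xₖ₋₁)(Yₖ+Yₖ₋₁) = (1/5)(0.0690+0.0000) + (1/5)(0.1740+0.0690) + (1/5)(0.4280+0.1740) + (1/5)(0.7120+0.4280) + (1/5)(1.0000+0.7120)
  = 0.0138 + 0.0486 + 0.1204 + 0.2280 + 0.3424 = 0.7532
G = 1 − 0.7532 = 0.2468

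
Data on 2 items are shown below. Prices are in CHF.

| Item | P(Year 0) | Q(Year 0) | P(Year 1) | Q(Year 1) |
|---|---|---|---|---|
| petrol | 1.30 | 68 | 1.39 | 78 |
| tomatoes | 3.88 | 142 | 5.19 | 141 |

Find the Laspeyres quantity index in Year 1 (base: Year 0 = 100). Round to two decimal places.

101.43

Laspeyres quantity index uses base-period prices as weights.
ΣP(Year 0)·Q(Year 1) = 1.30×78 + 3.88×141 = 101.4 + 547.08 = 648.48
ΣP(Year 0)·Q(Year 0) = 1.30×68 + 3.88×142 = 88.4 + 550.96 = 639.36
Index = 648.48 / 639.36 × 100 = 101.4264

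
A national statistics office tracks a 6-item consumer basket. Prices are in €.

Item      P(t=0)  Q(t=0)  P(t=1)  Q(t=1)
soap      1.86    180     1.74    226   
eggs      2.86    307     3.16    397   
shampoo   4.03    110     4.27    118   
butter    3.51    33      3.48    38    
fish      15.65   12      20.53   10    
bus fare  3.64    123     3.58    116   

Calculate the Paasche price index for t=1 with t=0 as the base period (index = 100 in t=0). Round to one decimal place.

105.9

Paasche price index uses current-period quantities as weights.
ΣP(t=1)·Q(t=1) = 1.74×226 + 3.16×397 + 4.27×118 + 3.48×38 + 20.53×10 + 3.58×116 = 393.24 + 1254.52 + 503.86 + 132.24 + 205.3 + 415.28 = 2904.44
ΣP(t=0)·Q(t=1) = 1.86×226 + 2.86×397 + 4.03×118 + 3.51×38 + 15.65×10 + 3.64×116 = 420.36 + 1135.42 + 475.54 + 133.38 + 156.5 + 422.24 = 2743.44
Index = 2904.44 / 2743.44 × 100 = 105.8685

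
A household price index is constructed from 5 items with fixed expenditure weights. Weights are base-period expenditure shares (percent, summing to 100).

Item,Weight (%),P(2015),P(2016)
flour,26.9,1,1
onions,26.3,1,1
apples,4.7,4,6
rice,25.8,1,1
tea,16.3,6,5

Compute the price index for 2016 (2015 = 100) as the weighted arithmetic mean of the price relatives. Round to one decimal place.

flour: 26.9 × (1/1) = 26.9 × 1.000000 = 26.9000
onions: 26.3 × (1/1) = 26.3 × 1.000000 = 26.3000
apples: 4.7 × (6/4) = 4.7 × 1.500000 = 7.0500
rice: 25.8 × (1/1) = 25.8 × 1.000000 = 25.8000
tea: 16.3 × (5/6) = 16.3 × 0.833333 = 13.5833
Index = Σ wᵢ·(p₁ᵢ/p₀ᵢ) = 26.9000 + 26.3000 + 7.0500 + 25.8000 + 13.5833 = 99.6333

99.6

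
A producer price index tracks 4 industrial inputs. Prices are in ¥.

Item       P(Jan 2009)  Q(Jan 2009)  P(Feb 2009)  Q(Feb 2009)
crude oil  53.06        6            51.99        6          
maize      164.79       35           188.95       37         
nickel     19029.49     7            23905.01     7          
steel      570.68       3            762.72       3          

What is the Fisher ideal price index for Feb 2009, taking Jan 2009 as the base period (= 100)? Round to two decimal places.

125.20

Laspeyres component (base-period weights):
ΣP(Feb 2009)Q(Jan 2009) = 51.99×6 + 188.95×35 + 23905.01×7 + 762.72×3 = 311.94 + 6613.25 + 167335.07 + 2288.16 = 176548.42
ΣP(Jan 2009)Q(Jan 2009) = 53.06×6 + 164.79×35 + 19029.49×7 + 570.68×3 = 318.36 + 5767.65 + 133206.43 + 1712.04 = 141004.48
L = 176548.42 / 141004.48 × 100 = 125.2077
Paasche component (current-period weights):
ΣP(Feb 2009)Q(Feb 2009) = 51.99×6 + 188.95×37 + 23905.01×7 + 762.72×3 = 311.94 + 6991.15 + 167335.07 + 2288.16 = 176926.32
ΣP(Jan 2009)Q(Feb 2009) = 53.06×6 + 164.79×37 + 19029.49×7 + 570.68×3 = 318.36 + 6097.23 + 133206.43 + 1712.04 = 141334.06
P = 176926.32 / 141334.06 × 100 = 125.1831
Fisher = √(L × P) = √(125.2077 × 125.1831) = 125.1954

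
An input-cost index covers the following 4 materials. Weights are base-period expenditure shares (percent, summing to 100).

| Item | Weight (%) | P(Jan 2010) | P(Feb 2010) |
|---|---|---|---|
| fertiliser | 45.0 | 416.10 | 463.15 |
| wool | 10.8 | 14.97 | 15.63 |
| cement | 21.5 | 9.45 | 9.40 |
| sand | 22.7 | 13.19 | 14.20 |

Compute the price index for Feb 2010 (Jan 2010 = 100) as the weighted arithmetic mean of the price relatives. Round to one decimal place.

107.2

fertiliser: 45.0 × (463.15/416.10) = 45.0 × 1.113074 = 50.0883
wool: 10.8 × (15.63/14.97) = 10.8 × 1.044088 = 11.2762
cement: 21.5 × (9.40/9.45) = 21.5 × 0.994709 = 21.3862
sand: 22.7 × (14.20/13.19) = 22.7 × 1.076573 = 24.4382
Index = Σ wᵢ·(p₁ᵢ/p₀ᵢ) = 50.0883 + 11.2762 + 21.3862 + 24.4382 = 107.1889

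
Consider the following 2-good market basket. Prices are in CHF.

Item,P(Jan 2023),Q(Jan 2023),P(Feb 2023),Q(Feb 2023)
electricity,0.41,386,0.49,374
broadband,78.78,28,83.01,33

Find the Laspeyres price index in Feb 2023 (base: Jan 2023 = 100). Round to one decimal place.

Laspeyres price index uses base-period quantities as weights.
ΣP(Feb 2023)·Q(Jan 2023) = 0.49×386 + 83.01×28 = 189.14 + 2324.28 = 2513.42
ΣP(Jan 2023)·Q(Jan 2023) = 0.41×386 + 78.78×28 = 158.26 + 2205.84 = 2364.1
Index = 2513.42 / 2364.1 × 100 = 106.3161

106.3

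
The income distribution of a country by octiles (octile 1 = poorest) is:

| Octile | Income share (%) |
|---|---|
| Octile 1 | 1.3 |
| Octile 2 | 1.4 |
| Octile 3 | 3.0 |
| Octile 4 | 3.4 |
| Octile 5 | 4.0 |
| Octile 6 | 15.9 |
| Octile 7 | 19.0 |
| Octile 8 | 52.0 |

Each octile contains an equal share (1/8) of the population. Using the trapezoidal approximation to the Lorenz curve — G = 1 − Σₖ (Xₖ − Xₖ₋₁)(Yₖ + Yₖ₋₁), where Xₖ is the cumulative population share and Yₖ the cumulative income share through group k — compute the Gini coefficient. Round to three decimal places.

Cumulative income shares Yₖ: 0.0130, 0.0270, 0.0570, 0.0910, 0.1310, 0.2900, 0.4800, 1.0000
Σ (Xₖ−Xₖ₋₁)(Yₖ+Yₖ₋₁) = (1/8)(0.0130+0.0000) + (1/8)(0.0270+0.0130) + (1/8)(0.0570+0.0270) + (1/8)(0.0910+0.0570) + (1/8)(0.1310+0.0910) + (1/8)(0.2900+0.1310) + (1/8)(0.4800+0.2900) + (1/8)(1.0000+0.4800)
  = 0.0016 + 0.0050 + 0.0105 + 0.0185 + 0.0278 + 0.0526 + 0.0963 + 0.1850 = 0.3972
G = 1 − 0.3972 = 0.6028

0.603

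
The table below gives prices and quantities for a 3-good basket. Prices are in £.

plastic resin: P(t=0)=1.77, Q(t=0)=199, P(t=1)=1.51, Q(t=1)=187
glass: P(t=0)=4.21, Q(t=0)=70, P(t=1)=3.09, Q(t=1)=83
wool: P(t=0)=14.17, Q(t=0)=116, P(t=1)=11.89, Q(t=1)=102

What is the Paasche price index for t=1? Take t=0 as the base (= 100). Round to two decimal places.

Paasche price index uses current-period quantities as weights.
ΣP(t=1)·Q(t=1) = 1.51×187 + 3.09×83 + 11.89×102 = 282.37 + 256.47 + 1212.78 = 1751.62
ΣP(t=0)·Q(t=1) = 1.77×187 + 4.21×83 + 14.17×102 = 330.99 + 349.43 + 1445.34 = 2125.76
Index = 1751.62 / 2125.76 × 100 = 82.3997

82.40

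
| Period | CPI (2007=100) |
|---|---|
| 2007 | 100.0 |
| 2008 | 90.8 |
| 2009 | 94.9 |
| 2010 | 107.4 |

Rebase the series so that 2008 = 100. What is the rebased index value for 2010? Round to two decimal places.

118.28

Rebased(2010) = 107.4 / 90.8 × 100 = 118.2819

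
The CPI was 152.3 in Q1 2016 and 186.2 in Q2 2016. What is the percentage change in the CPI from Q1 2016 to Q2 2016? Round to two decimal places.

Change = (186.2 − 152.3) / 152.3 × 100
       = 33.9 / 152.3 × 100 = 22.2587%

22.26%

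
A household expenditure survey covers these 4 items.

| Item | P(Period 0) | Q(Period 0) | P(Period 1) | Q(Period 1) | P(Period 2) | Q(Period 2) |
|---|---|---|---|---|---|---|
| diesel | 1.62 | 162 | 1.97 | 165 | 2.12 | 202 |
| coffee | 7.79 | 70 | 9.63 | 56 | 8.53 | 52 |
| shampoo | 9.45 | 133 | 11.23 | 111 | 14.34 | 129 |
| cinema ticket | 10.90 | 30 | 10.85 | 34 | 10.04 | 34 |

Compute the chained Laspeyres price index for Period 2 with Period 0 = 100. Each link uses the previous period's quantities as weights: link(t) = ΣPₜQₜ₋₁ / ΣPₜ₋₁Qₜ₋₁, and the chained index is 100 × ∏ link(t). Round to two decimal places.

Link Period 0→Period 1:
ΣP(Period 1)Q(Period 0) = 1.97×162 + 9.63×70 + 11.23×133 + 10.85×30 = 319.14 + 674.1 + 1493.59 + 325.5 = 2812.33
ΣP(Period 0)Q(Period 0) = 1.62×162 + 7.79×70 + 9.45×133 + 10.90×30 = 262.44 + 545.3 + 1256.85 + 327 = 2391.59
link = 2812.33/2391.59 = 1.175925
Link Period 1→Period 2:
ΣP(Period 2)Q(Period 1) = 2.12×165 + 8.53×56 + 14.34×111 + 10.04×34 = 349.8 + 477.68 + 1591.74 + 341.36 = 2760.58
ΣP(Period 1)Q(Period 1) = 1.97×165 + 9.63×56 + 11.23×111 + 10.85×34 = 325.05 + 539.28 + 1246.53 + 368.9 = 2479.76
link = 2760.58/2479.76 = 1.113245
Chained index = 100 × 1.175925 × 1.113245 = 130.9092

130.91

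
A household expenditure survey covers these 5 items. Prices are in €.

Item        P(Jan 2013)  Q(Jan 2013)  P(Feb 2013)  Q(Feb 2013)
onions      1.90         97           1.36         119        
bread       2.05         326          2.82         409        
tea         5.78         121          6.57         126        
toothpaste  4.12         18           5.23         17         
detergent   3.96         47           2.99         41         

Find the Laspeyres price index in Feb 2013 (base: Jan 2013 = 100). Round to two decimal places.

114.82

Laspeyres price index uses base-period quantities as weights.
ΣP(Feb 2013)·Q(Jan 2013) = 1.36×97 + 2.82×326 + 6.57×121 + 5.23×18 + 2.99×47 = 131.92 + 919.32 + 794.97 + 94.14 + 140.53 = 2080.88
ΣP(Jan 2013)·Q(Jan 2013) = 1.90×97 + 2.05×326 + 5.78×121 + 4.12×18 + 3.96×47 = 184.3 + 668.3 + 699.38 + 74.16 + 186.12 = 1812.26
Index = 2080.88 / 1812.26 × 100 = 114.8224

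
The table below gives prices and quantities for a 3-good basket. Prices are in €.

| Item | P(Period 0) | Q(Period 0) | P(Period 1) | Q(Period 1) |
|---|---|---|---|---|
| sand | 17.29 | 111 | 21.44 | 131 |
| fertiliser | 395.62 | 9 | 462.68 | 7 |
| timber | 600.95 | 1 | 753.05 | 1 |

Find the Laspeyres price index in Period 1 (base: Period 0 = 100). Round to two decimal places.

Laspeyres price index uses base-period quantities as weights.
ΣP(Period 1)·Q(Period 0) = 21.44×111 + 462.68×9 + 753.05×1 = 2379.84 + 4164.12 + 753.05 = 7297.01
ΣP(Period 0)·Q(Period 0) = 17.29×111 + 395.62×9 + 600.95×1 = 1919.19 + 3560.58 + 600.95 = 6080.72
Index = 7297.01 / 6080.72 × 100 = 120.0024

120.00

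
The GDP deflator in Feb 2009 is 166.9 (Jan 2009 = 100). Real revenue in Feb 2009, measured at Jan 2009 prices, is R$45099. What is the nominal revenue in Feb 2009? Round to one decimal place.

75270.2

Nominal = Real × (Index/100) = 45099 × (166.9/100)
        = 45099 × 1.669 = 75270.2310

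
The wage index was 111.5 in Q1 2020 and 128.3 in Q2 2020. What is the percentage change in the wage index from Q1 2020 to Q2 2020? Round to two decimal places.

15.07%

Change = (128.3 − 111.5) / 111.5 × 100
       = 16.8 / 111.5 × 100 = 15.0673%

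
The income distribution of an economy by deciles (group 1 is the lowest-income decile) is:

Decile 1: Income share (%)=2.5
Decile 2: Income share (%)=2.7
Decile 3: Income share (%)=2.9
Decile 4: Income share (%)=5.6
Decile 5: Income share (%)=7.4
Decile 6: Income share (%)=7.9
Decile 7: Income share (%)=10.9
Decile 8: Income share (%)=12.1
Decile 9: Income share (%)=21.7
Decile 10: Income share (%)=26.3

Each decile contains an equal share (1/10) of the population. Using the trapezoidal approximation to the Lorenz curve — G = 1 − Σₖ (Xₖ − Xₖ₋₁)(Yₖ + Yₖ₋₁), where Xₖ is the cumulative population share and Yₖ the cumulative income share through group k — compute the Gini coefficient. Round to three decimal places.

0.410

Cumulative income shares Yₖ: 0.0250, 0.0520, 0.0810, 0.1370, 0.2110, 0.2900, 0.3990, 0.5200, 0.7370, 1.0000
Σ (Xₖ−Xₖ₋₁)(Yₖ+Yₖ₋₁) = (1/10)(0.0250+0.0000) + (1/10)(0.0520+0.0250) + (1/10)(0.0810+0.0520) + (1/10)(0.1370+0.0810) + (1/10)(0.2110+0.1370) + (1/10)(0.2900+0.2110) + (1/10)(0.3990+0.2900) + (1/10)(0.5200+0.3990) + (1/10)(0.7370+0.5200) + (1/10)(1.0000+0.7370)
  = 0.0025 + 0.0077 + 0.0133 + 0.0218 + 0.0348 + 0.0501 + 0.0689 + 0.0919 + 0.1257 + 0.1737 = 0.5904
G = 1 − 0.5904 = 0.4096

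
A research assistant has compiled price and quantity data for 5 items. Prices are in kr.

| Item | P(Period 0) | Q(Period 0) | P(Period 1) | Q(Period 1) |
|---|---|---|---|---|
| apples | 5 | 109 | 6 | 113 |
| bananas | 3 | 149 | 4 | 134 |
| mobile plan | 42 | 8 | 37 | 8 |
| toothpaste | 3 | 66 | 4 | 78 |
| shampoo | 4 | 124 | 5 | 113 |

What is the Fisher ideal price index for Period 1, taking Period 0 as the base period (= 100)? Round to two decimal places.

120.09

Laspeyres component (base-period weights):
ΣP(Period 1)Q(Period 0) = 6×109 + 4×149 + 37×8 + 4×66 + 5×124 = 654 + 596 + 296 + 264 + 620 = 2430
ΣP(Period 0)Q(Period 0) = 5×109 + 3×149 + 42×8 + 3×66 + 4×124 = 545 + 447 + 336 + 198 + 496 = 2022
L = 2430 / 2022 × 100 = 120.1780
Paasche component (current-period weights):
ΣP(Period 1)Q(Period 1) = 6×113 + 4×134 + 37×8 + 4×78 + 5×113 = 678 + 536 + 296 + 312 + 565 = 2387
ΣP(Period 0)Q(Period 1) = 5×113 + 3×134 + 42×8 + 3×78 + 4×113 = 565 + 402 + 336 + 234 + 452 = 1989
P = 2387 / 1989 × 100 = 120.0101
Fisher = √(L × P) = √(120.1780 × 120.0101) = 120.0940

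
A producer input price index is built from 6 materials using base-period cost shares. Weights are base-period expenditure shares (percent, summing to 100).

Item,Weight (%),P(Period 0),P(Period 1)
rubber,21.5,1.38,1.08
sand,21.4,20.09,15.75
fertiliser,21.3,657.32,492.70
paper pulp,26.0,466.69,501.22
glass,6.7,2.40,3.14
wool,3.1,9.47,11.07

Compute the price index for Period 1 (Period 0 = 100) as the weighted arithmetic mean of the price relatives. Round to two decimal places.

89.88

rubber: 21.5 × (1.08/1.38) = 21.5 × 0.782609 = 16.8261
sand: 21.4 × (15.75/20.09) = 21.4 × 0.783972 = 16.7770
fertiliser: 21.3 × (492.70/657.32) = 21.3 × 0.749559 = 15.9656
paper pulp: 26.0 × (501.22/466.69) = 26.0 × 1.073989 = 27.9237
glass: 6.7 × (3.14/2.40) = 6.7 × 1.308333 = 8.7658
wool: 3.1 × (11.07/9.47) = 3.1 × 1.168955 = 3.6238
Index = Σ wᵢ·(p₁ᵢ/p₀ᵢ) = 16.8261 + 16.7770 + 15.9656 + 27.9237 + 8.7658 + 3.6238 = 89.8820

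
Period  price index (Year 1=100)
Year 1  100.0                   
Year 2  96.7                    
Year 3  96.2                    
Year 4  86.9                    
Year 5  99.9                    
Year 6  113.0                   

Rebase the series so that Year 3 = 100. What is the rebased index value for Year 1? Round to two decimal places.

Rebased(Year 1) = 100.0 / 96.2 × 100 = 103.9501

103.95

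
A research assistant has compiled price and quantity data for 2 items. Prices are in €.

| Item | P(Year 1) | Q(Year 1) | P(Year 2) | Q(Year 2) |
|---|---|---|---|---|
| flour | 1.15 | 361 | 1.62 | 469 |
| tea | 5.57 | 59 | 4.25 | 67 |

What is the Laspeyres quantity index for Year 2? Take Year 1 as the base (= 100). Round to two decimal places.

122.69

Laspeyres quantity index uses base-period prices as weights.
ΣP(Year 1)·Q(Year 2) = 1.15×469 + 5.57×67 = 539.35 + 373.19 = 912.54
ΣP(Year 1)·Q(Year 1) = 1.15×361 + 5.57×59 = 415.15 + 328.63 = 743.78
Index = 912.54 / 743.78 × 100 = 122.6895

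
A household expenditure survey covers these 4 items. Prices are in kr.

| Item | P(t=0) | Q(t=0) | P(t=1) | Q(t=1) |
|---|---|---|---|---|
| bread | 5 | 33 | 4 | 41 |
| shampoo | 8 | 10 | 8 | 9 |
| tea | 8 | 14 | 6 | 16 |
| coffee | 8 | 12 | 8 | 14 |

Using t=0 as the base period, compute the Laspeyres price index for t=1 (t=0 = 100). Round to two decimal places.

86.53

Laspeyres price index uses base-period quantities as weights.
ΣP(t=1)·Q(t=0) = 4×33 + 8×10 + 6×14 + 8×12 = 132 + 80 + 84 + 96 = 392
ΣP(t=0)·Q(t=0) = 5×33 + 8×10 + 8×14 + 8×12 = 165 + 80 + 112 + 96 = 453
Index = 392 / 453 × 100 = 86.5342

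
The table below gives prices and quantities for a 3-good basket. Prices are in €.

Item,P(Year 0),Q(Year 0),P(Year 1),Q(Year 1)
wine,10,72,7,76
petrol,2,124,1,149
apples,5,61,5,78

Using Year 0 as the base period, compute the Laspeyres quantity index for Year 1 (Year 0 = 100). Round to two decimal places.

Laspeyres quantity index uses base-period prices as weights.
ΣP(Year 0)·Q(Year 1) = 10×76 + 2×149 + 5×78 = 760 + 298 + 390 = 1448
ΣP(Year 0)·Q(Year 0) = 10×72 + 2×124 + 5×61 = 720 + 248 + 305 = 1273
Index = 1448 / 1273 × 100 = 113.7471

113.75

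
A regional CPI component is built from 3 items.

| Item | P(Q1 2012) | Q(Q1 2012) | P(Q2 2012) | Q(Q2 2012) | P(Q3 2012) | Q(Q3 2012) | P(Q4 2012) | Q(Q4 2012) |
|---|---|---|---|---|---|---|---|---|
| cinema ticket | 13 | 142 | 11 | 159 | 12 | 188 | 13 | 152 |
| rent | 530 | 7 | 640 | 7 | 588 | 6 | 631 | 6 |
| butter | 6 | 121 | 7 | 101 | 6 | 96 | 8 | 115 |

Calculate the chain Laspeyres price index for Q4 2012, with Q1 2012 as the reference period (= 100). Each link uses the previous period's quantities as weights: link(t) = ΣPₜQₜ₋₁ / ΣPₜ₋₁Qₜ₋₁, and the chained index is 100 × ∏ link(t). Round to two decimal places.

Link Q1 2012→Q2 2012:
ΣP(Q2 2012)Q(Q1 2012) = 11×142 + 640×7 + 7×121 = 1562 + 4480 + 847 = 6889
ΣP(Q1 2012)Q(Q1 2012) = 13×142 + 530×7 + 6×121 = 1846 + 3710 + 726 = 6282
link = 6889/6282 = 1.096625
Link Q2 2012→Q3 2012:
ΣP(Q3 2012)Q(Q2 2012) = 12×159 + 588×7 + 6×101 = 1908 + 4116 + 606 = 6630
ΣP(Q2 2012)Q(Q2 2012) = 11×159 + 640×7 + 7×101 = 1749 + 4480 + 707 = 6936
link = 6630/6936 = 0.955882
Link Q3 2012→Q4 2012:
ΣP(Q4 2012)Q(Q3 2012) = 13×188 + 631×6 + 8×96 = 2444 + 3786 + 768 = 6998
ΣP(Q3 2012)Q(Q3 2012) = 12×188 + 588×6 + 6×96 = 2256 + 3528 + 576 = 6360
link = 6998/6360 = 1.100314
Chained index = 100 × 1.096625 × 0.955882 × 1.100314 = 115.3399

115.34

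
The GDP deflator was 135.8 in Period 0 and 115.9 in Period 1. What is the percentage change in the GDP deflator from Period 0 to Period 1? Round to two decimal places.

-14.65%

Change = (115.9 − 135.8) / 135.8 × 100
       = -19.9 / 135.8 × 100 = -14.6539%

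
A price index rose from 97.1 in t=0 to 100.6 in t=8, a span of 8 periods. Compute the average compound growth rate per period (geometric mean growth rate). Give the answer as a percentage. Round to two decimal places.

Growth factor = (100.6/97.1)^(1/8) = (1.036045)^(1/8) = 1.004436
Growth rate = 1.004436 − 1 = 0.004436 = 0.4436%

0.44%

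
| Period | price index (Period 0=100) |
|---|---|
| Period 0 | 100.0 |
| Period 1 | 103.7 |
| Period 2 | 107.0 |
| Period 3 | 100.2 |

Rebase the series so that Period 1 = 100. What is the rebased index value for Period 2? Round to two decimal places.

Rebased(Period 2) = 107.0 / 103.7 × 100 = 103.1823

103.18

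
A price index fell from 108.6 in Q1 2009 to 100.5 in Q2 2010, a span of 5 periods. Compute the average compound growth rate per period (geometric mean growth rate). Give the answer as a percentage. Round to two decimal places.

-1.54%

Growth factor = (100.5/108.6)^(1/5) = (0.925414)^(1/5) = 0.984617
Growth rate = 0.984617 − 1 = -0.015383 = -1.5383%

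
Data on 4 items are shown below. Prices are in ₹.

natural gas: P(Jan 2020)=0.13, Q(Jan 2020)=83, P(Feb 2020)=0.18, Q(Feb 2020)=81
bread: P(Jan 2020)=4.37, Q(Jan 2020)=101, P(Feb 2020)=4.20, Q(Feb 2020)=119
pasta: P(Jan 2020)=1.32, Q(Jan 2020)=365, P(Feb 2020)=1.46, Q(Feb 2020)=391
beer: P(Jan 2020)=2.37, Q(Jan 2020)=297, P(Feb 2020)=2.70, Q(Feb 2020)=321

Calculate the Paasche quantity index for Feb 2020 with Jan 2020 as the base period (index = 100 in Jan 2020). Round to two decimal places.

110.03

Paasche quantity index uses current-period prices as weights.
ΣP(Feb 2020)·Q(Feb 2020) = 0.18×81 + 4.20×119 + 1.46×391 + 2.70×321 = 14.58 + 499.8 + 570.86 + 866.7 = 1951.94
ΣP(Feb 2020)·Q(Jan 2020) = 0.18×83 + 4.20×101 + 1.46×365 + 2.70×297 = 14.94 + 424.2 + 532.9 + 801.9 = 1773.94
Index = 1951.94 / 1773.94 × 100 = 110.0342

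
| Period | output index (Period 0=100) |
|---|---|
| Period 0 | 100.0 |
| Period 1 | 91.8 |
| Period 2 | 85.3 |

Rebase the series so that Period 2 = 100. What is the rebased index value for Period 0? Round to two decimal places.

117.23

Rebased(Period 0) = 100.0 / 85.3 × 100 = 117.2333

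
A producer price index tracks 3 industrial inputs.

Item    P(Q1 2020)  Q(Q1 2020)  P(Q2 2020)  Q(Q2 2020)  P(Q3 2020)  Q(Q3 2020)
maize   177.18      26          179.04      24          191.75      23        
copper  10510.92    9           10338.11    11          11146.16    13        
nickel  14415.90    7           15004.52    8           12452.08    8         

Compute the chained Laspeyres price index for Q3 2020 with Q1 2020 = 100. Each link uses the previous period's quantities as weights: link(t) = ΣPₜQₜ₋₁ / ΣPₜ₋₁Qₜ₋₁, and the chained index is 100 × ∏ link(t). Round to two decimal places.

96.53

Link Q1 2020→Q2 2020:
ΣP(Q2 2020)Q(Q1 2020) = 179.04×26 + 10338.11×9 + 15004.52×7 = 4655.04 + 93042.99 + 105031.64 = 202729.67
ΣP(Q1 2020)Q(Q1 2020) = 177.18×26 + 10510.92×9 + 14415.90×7 = 4606.68 + 94598.28 + 100911.3 = 200116.26
link = 202729.67/200116.26 = 1.013059
Link Q2 2020→Q3 2020:
ΣP(Q3 2020)Q(Q2 2020) = 191.75×24 + 11146.16×11 + 12452.08×8 = 4602 + 122607.76 + 99616.64 = 226826.4
ΣP(Q2 2020)Q(Q2 2020) = 179.04×24 + 10338.11×11 + 15004.52×8 = 4296.96 + 113719.21 + 120036.16 = 238052.33
link = 226826.4/238052.33 = 0.952843
Chained index = 100 × 1.013059 × 0.952843 = 96.5286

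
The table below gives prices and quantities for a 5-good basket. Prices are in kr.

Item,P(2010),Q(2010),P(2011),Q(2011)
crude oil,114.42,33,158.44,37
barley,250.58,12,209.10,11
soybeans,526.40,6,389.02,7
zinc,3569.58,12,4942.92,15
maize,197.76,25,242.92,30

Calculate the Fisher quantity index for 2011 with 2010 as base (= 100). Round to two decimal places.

Laspeyres component (base-period weights):
ΣP(2010)Q(2011) = 114.42×37 + 250.58×11 + 526.40×7 + 3569.58×15 + 197.76×30 = 4233.54 + 2756.38 + 3684.8 + 53543.7 + 5932.8 = 70151.22
ΣP(2010)Q(2010) = 114.42×33 + 250.58×12 + 526.40×6 + 3569.58×12 + 197.76×25 = 3775.86 + 3006.96 + 3158.4 + 42834.96 + 4944 = 57720.18
L = 70151.22 / 57720.18 × 100 = 121.5367
Paasche component (current-period weights):
ΣP(2011)Q(2011) = 158.44×37 + 209.10×11 + 389.02×7 + 4942.92×15 + 242.92×30 = 5862.28 + 2300.1 + 2723.14 + 74143.8 + 7287.6 = 92316.92
ΣP(2011)Q(2010) = 158.44×33 + 209.10×12 + 389.02×6 + 4942.92×12 + 242.92×25 = 5228.52 + 2509.2 + 2334.12 + 59315.04 + 6073 = 75459.88
P = 92316.92 / 75459.88 × 100 = 122.3391
Fisher = √(L × P) = √(121.5367 × 122.3391) = 121.9372

121.94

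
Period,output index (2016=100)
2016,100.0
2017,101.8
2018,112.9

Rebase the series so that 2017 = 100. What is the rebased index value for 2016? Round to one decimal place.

98.2

Rebased(2016) = 100.0 / 101.8 × 100 = 98.2318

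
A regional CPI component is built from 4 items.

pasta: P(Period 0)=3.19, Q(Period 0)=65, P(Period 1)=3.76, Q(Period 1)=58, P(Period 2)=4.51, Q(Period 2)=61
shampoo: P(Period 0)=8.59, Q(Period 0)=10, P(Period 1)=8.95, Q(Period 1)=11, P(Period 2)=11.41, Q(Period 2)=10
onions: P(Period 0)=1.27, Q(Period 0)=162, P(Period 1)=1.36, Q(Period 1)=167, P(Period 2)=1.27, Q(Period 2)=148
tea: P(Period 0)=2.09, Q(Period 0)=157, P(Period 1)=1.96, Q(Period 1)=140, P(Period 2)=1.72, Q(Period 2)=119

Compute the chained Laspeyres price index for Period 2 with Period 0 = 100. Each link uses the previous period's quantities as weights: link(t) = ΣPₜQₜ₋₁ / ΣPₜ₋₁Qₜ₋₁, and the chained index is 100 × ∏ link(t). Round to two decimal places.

107.00

Link Period 0→Period 1:
ΣP(Period 1)Q(Period 0) = 3.76×65 + 8.95×10 + 1.36×162 + 1.96×157 = 244.4 + 89.5 + 220.32 + 307.72 = 861.94
ΣP(Period 0)Q(Period 0) = 3.19×65 + 8.59×10 + 1.27×162 + 2.09×157 = 207.35 + 85.9 + 205.74 + 328.13 = 827.12
link = 861.94/827.12 = 1.042098
Link Period 1→Period 2:
ΣP(Period 2)Q(Period 1) = 4.51×58 + 11.41×11 + 1.27×167 + 1.72×140 = 261.58 + 125.51 + 212.09 + 240.8 = 839.98
ΣP(Period 1)Q(Period 1) = 3.76×58 + 8.95×11 + 1.36×167 + 1.96×140 = 218.08 + 98.45 + 227.12 + 274.4 = 818.05
link = 839.98/818.05 = 1.026808
Chained index = 100 × 1.042098 × 1.026808 = 107.0034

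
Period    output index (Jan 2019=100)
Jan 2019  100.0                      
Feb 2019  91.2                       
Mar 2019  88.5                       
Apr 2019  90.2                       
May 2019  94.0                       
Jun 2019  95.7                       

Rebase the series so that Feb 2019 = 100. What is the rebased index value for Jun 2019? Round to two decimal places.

104.93

Rebased(Jun 2019) = 95.7 / 91.2 × 100 = 104.9342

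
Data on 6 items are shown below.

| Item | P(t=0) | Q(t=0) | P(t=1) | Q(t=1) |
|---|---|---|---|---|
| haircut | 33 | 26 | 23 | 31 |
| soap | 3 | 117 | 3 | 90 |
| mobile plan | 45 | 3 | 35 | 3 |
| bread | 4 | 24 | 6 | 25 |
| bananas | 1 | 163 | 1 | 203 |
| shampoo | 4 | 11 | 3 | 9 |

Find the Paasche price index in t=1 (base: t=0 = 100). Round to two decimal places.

Paasche price index uses current-period quantities as weights.
ΣP(t=1)·Q(t=1) = 23×31 + 3×90 + 35×3 + 6×25 + 1×203 + 3×9 = 713 + 270 + 105 + 150 + 203 + 27 = 1468
ΣP(t=0)·Q(t=1) = 33×31 + 3×90 + 45×3 + 4×25 + 1×203 + 4×9 = 1023 + 270 + 135 + 100 + 203 + 36 = 1767
Index = 1468 / 1767 × 100 = 83.0787

83.08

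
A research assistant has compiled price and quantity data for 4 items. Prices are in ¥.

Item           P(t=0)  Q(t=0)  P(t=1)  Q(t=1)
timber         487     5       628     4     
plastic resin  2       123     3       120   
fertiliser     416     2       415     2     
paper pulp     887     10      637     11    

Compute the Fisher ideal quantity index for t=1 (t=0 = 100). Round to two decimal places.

Laspeyres component (base-period weights):
ΣP(t=0)Q(t=1) = 487×4 + 2×120 + 416×2 + 887×11 = 1948 + 240 + 832 + 9757 = 12777
ΣP(t=0)Q(t=0) = 487×5 + 2×123 + 416×2 + 887×10 = 2435 + 246 + 832 + 8870 = 12383
L = 12777 / 12383 × 100 = 103.1818
Paasche component (current-period weights):
ΣP(t=1)Q(t=1) = 628×4 + 3×120 + 415×2 + 637×11 = 2512 + 360 + 830 + 7007 = 10709
ΣP(t=1)Q(t=0) = 628×5 + 3×123 + 415×2 + 637×10 = 3140 + 369 + 830 + 6370 = 10709
P = 10709 / 10709 × 100 = 100.0000
Fisher = √(L × P) = √(103.1818 × 100.0000) = 101.5784

101.58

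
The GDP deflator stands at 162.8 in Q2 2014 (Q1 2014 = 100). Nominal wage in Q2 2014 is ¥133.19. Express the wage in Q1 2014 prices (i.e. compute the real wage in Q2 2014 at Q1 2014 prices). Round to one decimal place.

Real = Nominal ÷ (Index/100) = 133.19 ÷ (162.8/100)
     = 133.19 ÷ 1.628 = 81.8120

81.8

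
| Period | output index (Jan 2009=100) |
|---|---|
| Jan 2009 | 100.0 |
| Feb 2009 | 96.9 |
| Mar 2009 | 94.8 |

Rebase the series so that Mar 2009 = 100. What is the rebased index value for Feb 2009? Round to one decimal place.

102.2

Rebased(Feb 2009) = 96.9 / 94.8 × 100 = 102.2152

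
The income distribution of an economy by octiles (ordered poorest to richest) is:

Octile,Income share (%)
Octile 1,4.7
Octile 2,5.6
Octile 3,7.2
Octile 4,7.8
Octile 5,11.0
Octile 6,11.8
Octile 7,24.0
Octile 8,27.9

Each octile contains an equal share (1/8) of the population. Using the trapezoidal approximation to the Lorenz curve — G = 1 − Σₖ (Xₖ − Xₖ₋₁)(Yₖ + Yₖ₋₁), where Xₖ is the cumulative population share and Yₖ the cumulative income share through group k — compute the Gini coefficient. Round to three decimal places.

Cumulative income shares Yₖ: 0.0470, 0.1030, 0.1750, 0.2530, 0.3630, 0.4810, 0.7210, 1.0000
Σ (Xₖ−Xₖ₋₁)(Yₖ+Yₖ₋₁) = (1/8)(0.0470+0.0000) + (1/8)(0.1030+0.0470) + (1/8)(0.1750+0.1030) + (1/8)(0.2530+0.1750) + (1/8)(0.3630+0.2530) + (1/8)(0.4810+0.3630) + (1/8)(0.7210+0.4810) + (1/8)(1.0000+0.7210)
  = 0.0059 + 0.0187 + 0.0347 + 0.0535 + 0.0770 + 0.1055 + 0.1502 + 0.2151 = 0.6607
G = 1 − 0.6607 = 0.3393

0.339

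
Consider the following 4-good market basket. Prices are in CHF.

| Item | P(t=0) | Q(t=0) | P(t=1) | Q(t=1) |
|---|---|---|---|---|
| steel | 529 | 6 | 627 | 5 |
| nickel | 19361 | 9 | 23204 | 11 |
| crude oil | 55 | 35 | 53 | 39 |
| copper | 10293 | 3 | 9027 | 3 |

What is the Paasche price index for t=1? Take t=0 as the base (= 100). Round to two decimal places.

Paasche price index uses current-period quantities as weights.
ΣP(t=1)·Q(t=1) = 627×5 + 23204×11 + 53×39 + 9027×3 = 3135 + 255244 + 2067 + 27081 = 287527
ΣP(t=0)·Q(t=1) = 529×5 + 19361×11 + 55×39 + 10293×3 = 2645 + 212971 + 2145 + 30879 = 248640
Index = 287527 / 248640 × 100 = 115.6399

115.64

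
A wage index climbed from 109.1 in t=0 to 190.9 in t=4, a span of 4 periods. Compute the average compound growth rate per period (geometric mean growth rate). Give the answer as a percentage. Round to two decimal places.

15.01%

Growth factor = (190.9/109.1)^(1/4) = (1.749771)^(1/4) = 1.150126
Growth rate = 1.150126 − 1 = 0.150126 = 15.0126%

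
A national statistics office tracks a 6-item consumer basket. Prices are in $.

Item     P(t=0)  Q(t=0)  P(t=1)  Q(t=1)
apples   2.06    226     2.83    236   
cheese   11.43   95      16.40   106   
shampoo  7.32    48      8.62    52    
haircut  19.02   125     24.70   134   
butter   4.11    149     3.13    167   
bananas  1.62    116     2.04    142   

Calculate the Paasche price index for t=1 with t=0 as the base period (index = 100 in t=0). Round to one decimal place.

Paasche price index uses current-period quantities as weights.
ΣP(t=1)·Q(t=1) = 2.83×236 + 16.40×106 + 8.62×52 + 24.70×134 + 3.13×167 + 2.04×142 = 667.88 + 1738.4 + 448.24 + 3309.8 + 522.71 + 289.68 = 6976.71
ΣP(t=0)·Q(t=1) = 2.06×236 + 11.43×106 + 7.32×52 + 19.02×134 + 4.11×167 + 1.62×142 = 486.16 + 1211.58 + 380.64 + 2548.68 + 686.37 + 230.04 = 5543.47
Index = 6976.71 / 5543.47 × 100 = 125.8546

125.9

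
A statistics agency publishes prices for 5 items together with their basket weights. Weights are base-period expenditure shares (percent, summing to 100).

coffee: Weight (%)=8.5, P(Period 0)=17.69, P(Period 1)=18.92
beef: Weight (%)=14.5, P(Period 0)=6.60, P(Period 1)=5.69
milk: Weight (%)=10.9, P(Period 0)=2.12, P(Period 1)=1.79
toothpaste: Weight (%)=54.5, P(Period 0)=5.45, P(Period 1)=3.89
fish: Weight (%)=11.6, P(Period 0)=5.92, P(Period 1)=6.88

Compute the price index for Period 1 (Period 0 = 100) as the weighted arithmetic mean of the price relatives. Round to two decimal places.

coffee: 8.5 × (18.92/17.69) = 8.5 × 1.069531 = 9.0910
beef: 14.5 × (5.69/6.60) = 14.5 × 0.862121 = 12.5008
milk: 10.9 × (1.79/2.12) = 10.9 × 0.844340 = 9.2033
toothpaste: 54.5 × (3.89/5.45) = 54.5 × 0.713761 = 38.9000
fish: 11.6 × (6.88/5.92) = 11.6 × 1.162162 = 13.4811
Index = Σ wᵢ·(p₁ᵢ/p₀ᵢ) = 9.0910 + 12.5008 + 9.2033 + 38.9000 + 13.4811 = 83.1762

83.18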